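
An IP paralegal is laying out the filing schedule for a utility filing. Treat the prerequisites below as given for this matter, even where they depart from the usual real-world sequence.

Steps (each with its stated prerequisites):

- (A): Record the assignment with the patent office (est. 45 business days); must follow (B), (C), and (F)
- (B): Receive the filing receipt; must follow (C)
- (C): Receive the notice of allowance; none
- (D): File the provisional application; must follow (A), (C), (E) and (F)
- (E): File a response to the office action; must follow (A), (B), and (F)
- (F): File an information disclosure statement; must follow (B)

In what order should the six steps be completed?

(C) is the only step with nothing outstanding, so it goes first.
(B) needed (C), now all done → (B).
Next only (F) has its prerequisites met → (F).
Next only (A) has its prerequisites met → (A).
(E) is the only step now ready → (E).
Next only (D) has its prerequisites met → (D).

(C) (B) (F) (A) (E) (D)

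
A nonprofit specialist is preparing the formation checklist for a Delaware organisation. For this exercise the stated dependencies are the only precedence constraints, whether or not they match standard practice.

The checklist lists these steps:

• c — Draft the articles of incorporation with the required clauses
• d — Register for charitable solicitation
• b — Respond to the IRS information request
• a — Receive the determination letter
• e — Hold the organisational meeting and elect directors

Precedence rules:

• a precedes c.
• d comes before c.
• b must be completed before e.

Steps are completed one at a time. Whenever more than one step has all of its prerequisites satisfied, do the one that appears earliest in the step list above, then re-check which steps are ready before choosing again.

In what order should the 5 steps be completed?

Nothing is required for d, b and a. d is listed earlier → d first.
Ready: b and a. b is listed earlier → b.
e now also ready, so the ready set is {a, e}; a is listed earlier → a.
Ready: c and e. c is listed earlier → c.
e needed b, now all done → e.

d, b, a, c, e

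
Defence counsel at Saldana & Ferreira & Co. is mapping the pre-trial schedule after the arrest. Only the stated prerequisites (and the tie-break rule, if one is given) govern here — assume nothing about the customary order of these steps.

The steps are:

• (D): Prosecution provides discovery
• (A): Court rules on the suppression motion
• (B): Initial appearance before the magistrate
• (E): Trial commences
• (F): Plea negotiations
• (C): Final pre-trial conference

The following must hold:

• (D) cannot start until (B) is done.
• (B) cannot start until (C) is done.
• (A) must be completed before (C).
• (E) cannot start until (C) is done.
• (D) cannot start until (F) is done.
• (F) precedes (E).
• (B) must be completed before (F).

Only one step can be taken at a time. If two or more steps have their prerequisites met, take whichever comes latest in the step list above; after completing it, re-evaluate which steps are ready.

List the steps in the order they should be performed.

(A) is the only step with nothing outstanding, so it goes first.
(C) needed (A), now all done → (C).
That leaves (B) as the only ready step → (B).
That leaves (F) as the only ready step → (F).
(E) and (D) are both available; (E) is listed later → (E).
(D) needed (F) and (B), now all done → (D).

(A) → (C) → (B) → (F) → (E) → (D)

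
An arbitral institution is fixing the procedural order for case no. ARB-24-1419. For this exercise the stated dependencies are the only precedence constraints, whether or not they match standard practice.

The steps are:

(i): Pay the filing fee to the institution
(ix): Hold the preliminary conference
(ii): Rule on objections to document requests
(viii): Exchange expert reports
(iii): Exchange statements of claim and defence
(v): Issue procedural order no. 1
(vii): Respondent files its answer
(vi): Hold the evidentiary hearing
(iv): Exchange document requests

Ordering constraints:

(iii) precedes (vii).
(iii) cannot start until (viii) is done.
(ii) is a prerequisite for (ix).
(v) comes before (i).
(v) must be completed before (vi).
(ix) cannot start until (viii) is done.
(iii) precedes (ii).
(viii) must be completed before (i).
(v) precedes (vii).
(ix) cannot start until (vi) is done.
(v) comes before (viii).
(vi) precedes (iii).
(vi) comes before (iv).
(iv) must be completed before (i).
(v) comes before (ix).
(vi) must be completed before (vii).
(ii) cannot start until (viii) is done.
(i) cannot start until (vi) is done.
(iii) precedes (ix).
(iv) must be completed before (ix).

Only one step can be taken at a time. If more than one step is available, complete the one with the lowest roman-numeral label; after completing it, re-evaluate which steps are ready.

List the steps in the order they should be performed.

(v) → (vi) → (iv) → (viii) → (i) → (iii) → (ii) → (vii) → (ix)

(v) is the only step with nothing outstanding, so it goes first.
Now (vi) and (viii) have their prerequisites met. (vi) has the earlier label, so (vi) next.
(iv) now also ready, so the ready set is {(iv), (viii)}; (iv) has the earlier label → (iv).
(viii) is the only step now ready → (viii).
Now (i) and (iii) have their prerequisites met. (i) has the earlier label, so (i) next.
(iii) needed (vi) and (viii), now all done → (iii).
Now (ii) and (vii) have their prerequisites met. (ii) has the earlier label, so (ii) next.
(ix) now also ready, so the ready set is {(vii), (ix)}; (vii) has the earlier label → (vii).
(ix) needed (ii), (iii), (iv), (v), (vi) and (viii), now all done → (ix).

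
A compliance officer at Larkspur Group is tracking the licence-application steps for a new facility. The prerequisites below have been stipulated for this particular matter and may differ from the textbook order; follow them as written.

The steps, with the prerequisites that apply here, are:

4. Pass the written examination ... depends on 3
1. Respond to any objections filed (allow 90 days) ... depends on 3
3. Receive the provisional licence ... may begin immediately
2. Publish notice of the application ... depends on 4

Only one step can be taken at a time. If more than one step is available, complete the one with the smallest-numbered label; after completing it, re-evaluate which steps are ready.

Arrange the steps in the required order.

3 → 1 → 4 → 2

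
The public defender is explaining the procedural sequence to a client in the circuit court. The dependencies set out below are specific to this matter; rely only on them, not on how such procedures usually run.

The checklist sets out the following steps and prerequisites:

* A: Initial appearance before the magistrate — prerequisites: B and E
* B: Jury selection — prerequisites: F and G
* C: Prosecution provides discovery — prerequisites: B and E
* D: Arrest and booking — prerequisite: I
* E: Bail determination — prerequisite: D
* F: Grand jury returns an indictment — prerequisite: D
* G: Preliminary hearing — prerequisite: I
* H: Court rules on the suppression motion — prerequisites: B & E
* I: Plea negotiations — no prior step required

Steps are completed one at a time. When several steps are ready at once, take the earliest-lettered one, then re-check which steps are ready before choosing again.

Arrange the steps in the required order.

I → D → E → F → G → B → A → C → H

I is the only step with nothing outstanding, so it goes first.
Now D and G have their prerequisites met. D has the earlier label, so D next.
E, F and G are all available; E has the earlier label → E.
F and G are both available; F has the earlier label → F.
G needed I, now all done → G.
B needed F and G, now all done → B.
Ready: A, C and H. A has the earlier label → A.
Now C and H have their prerequisites met. C has the earlier label, so C next.
H needed B and E, now all done → H.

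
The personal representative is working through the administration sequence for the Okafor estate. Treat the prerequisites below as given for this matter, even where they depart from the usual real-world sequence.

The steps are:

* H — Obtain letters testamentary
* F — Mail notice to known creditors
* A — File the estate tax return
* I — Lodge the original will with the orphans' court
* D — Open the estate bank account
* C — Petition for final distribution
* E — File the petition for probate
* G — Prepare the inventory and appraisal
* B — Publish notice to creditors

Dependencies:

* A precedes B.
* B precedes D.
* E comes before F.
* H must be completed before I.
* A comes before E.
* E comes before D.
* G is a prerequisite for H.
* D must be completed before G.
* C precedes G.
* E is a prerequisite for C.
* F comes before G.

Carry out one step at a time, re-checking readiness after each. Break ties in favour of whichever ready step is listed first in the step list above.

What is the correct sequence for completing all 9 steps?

A, E, F, C, B, D, G, H, I

Only A has no prerequisites, so it is first.
Ready: E and B. E is listed earlier → E.
F and C now also ready, so the ready set is {F, C, B}; F is listed earlier → F.
Now C and B have their prerequisites met. C is listed earlier, so C next.
B needed A, now all done → B.
That leaves D as the only ready step → D.
That leaves G as the only ready step → G.
H is the only step now ready → H.
I needed H, now all done → I.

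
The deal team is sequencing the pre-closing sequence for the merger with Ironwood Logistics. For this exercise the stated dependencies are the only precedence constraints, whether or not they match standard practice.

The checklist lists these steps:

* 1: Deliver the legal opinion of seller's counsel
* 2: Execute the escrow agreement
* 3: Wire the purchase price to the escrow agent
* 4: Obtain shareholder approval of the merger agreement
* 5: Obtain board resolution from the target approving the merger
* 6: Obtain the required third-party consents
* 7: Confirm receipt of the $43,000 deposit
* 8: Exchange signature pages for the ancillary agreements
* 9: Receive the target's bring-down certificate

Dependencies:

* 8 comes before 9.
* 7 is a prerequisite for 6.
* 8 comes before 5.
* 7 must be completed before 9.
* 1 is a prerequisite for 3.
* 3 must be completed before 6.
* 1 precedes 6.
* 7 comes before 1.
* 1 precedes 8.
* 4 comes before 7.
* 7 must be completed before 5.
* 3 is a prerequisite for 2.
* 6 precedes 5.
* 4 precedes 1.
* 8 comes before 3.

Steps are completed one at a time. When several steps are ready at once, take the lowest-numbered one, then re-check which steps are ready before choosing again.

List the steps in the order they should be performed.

4 has no prerequisites → 4 first.
7 needed 4, now all done → 7.
1 is the only step now ready → 1.
8 needed 1, now all done → 8.
Ready: 3 and 9. 3 has the earlier label → 3.
2, 6 and 9 are all available; 2 has the earlier label → 2.
Now 6 and 9 have their prerequisites met. 6 has the earlier label, so 6 next.
5 and 9 are both available; 5 has the earlier label → 5.
9 needed 7 and 8, now all done → 9.

4, 7, 1, 8, 3, 2, 6, 5, 9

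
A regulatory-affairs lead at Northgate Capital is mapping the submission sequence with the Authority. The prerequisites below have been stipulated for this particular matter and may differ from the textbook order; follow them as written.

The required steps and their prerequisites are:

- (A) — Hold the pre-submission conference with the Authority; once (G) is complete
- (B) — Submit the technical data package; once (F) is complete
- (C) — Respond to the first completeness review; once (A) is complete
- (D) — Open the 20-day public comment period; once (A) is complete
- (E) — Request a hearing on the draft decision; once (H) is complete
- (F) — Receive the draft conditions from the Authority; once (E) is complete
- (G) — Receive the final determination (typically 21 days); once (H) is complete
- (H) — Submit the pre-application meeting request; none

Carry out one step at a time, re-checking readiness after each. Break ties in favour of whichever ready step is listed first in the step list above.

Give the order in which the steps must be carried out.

(H) (E) (F) (B) (G) (A) (C) (D)

(H) has no prerequisites → (H) first.
Ready: (E) and (G). (E) is listed earlier → (E).
(F) now also ready, so the ready set is {(F), (G)}; (F) is listed earlier → (F).
Now (B) and (G) have their prerequisites met. (B) is listed earlier, so (B) next.
(G) needed (H), now all done → (G).
Next only (A) has its prerequisites met → (A).
(C) and (D) are both available; (C) is listed earlier → (C).
That leaves (D) as the only ready step → (D).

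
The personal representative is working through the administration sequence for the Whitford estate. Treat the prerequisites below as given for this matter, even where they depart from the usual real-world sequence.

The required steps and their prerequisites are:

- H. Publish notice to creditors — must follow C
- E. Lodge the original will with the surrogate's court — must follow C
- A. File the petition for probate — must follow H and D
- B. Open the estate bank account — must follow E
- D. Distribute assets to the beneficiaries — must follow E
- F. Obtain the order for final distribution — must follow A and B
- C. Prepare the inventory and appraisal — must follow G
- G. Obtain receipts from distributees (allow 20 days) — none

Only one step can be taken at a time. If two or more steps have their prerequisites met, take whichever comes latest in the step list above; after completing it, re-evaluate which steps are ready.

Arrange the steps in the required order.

G, C, E, D, B, H, A, F

G has no prerequisites → G first.
That leaves C as the only ready step → C.
Now E and H have their prerequisites met. E is listed later, so E next.
Ready: D, B and H. D is listed later → D.
B and H are both available; B is listed later → B.
H needed C, now all done → H.
A is the only step now ready → A.
F needed B and A, now all done → F.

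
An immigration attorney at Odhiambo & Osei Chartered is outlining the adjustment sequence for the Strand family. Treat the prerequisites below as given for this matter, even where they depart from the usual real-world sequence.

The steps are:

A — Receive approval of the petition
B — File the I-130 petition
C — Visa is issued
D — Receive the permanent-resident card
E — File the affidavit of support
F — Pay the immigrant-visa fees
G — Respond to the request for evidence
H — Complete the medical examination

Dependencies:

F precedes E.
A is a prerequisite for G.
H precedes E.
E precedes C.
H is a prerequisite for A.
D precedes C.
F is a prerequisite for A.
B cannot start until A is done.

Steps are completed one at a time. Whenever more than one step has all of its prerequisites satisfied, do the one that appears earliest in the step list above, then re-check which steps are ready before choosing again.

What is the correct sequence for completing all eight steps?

D, F, H, A, B, E, C, G

Nothing is required for D, F and H. D is listed earlier → D first.
Ready: F and H. F is listed earlier → F.
That leaves H as the only ready step → H.
Now A and E have their prerequisites met. A is listed earlier, so A next.
B, E and G are all available; B is listed earlier → B.
Now E and G have their prerequisites met. E is listed earlier, so E next.
C now also ready, so the ready set is {C, G}; C is listed earlier → C.
G is the only step now ready → G.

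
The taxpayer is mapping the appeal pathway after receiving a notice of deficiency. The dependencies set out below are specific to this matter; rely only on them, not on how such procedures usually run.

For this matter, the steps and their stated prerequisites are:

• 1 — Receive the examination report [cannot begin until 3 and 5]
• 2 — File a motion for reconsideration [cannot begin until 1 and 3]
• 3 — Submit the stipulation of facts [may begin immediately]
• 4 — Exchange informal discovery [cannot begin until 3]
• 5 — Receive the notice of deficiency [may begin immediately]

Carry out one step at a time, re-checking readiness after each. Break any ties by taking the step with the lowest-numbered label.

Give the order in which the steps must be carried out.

3, 4, 5, 1, 2

3 and 5 have no prerequisites; 3 has the earlier label, so 3 is first.
Ready: 4 and 5. 4 has the earlier label → 4.
5 is the only step now ready → 5.
Next only 1 has its prerequisites met → 1.
That leaves 2 as the only ready step → 2.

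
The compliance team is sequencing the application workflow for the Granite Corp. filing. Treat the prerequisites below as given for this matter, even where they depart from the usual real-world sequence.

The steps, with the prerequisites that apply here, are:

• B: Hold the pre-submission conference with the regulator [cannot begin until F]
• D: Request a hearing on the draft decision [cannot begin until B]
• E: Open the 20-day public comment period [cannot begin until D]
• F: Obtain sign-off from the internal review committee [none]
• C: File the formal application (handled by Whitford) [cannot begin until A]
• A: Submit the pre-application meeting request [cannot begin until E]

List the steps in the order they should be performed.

F has no prerequisites → F first.
B is the only step now ready → B.
That leaves D as the only ready step → D.
E needed D, now all done → E.
Next only A has its prerequisites met → A.
C is the only step now ready → C.

F, B, D, E, A, C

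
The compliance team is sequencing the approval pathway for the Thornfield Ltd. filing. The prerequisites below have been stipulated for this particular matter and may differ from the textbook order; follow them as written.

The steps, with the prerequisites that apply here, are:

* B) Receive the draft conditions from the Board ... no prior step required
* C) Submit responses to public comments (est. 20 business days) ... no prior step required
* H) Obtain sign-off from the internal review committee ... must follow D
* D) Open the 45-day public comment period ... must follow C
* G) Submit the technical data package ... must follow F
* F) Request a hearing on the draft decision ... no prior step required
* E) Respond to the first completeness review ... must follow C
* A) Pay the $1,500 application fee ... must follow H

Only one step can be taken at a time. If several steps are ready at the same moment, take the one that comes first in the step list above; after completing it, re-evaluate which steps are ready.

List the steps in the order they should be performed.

B, C and F have no prerequisites; B is listed earlier, so B is first.
Now C and F have their prerequisites met. C is listed earlier, so C next.
D and E now also ready, so the ready set is {D, F, E}; D is listed earlier → D.
H, F and E are all available; H is listed earlier → H.
Ready: F, E and A. F is listed earlier → F.
G now also ready, so the ready set is {G, E, A}; G is listed earlier → G.
Ready: E and A. E is listed earlier → E.
A needed H, now all done → A.

B, C, D, H, F, G, E, A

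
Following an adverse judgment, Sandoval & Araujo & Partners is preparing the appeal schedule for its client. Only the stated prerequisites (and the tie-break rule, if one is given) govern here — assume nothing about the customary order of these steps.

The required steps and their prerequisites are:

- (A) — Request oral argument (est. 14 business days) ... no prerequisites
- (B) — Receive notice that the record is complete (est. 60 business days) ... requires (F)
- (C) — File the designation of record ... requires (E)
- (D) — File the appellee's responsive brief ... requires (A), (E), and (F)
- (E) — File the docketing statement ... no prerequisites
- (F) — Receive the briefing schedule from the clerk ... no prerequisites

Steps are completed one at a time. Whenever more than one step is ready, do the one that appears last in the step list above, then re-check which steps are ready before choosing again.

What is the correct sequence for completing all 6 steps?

(F) (E) (C) (B) (A) (D)

Nothing is required for (F), (E) and (A). (F) is listed later → (F) first.
Now (E), (B) and (A) have their prerequisites met. (E) is listed later, so (E) next.
(C) now also ready, so the ready set is {(C), (B), (A)}; (C) is listed later → (C).
(B) and (A) are both available; (B) is listed later → (B).
That leaves (A) as the only ready step → (A).
(D) needed (F), (E) and (A), now all done → (D).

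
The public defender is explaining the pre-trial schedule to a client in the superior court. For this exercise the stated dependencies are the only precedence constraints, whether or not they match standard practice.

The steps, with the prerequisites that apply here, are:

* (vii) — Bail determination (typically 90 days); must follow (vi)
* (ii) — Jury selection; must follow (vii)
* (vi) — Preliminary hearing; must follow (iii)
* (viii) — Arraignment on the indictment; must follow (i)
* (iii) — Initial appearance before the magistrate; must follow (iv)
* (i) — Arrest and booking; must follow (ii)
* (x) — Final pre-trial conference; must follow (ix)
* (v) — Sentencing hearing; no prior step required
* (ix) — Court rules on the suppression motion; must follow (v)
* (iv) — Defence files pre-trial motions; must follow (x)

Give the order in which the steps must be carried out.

(v) (ix) (x) (iv) (iii) (vi) (vii) (ii) (i) (viii)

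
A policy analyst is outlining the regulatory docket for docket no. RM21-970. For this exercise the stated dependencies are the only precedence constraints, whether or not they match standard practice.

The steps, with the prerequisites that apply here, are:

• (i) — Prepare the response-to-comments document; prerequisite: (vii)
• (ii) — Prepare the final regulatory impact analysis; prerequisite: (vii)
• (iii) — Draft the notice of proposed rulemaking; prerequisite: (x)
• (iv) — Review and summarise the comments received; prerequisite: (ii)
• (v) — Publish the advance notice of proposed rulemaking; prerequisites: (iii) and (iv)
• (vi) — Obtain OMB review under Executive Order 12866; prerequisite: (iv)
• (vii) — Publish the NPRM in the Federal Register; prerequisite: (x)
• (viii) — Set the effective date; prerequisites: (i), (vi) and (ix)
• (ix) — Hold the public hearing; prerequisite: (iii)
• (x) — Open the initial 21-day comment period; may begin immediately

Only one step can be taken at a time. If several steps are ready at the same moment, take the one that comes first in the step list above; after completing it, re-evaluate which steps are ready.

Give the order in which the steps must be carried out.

Only (x) has no prerequisites, so it is first.
Ready: (iii) and (vii). (iii) is listed earlier → (iii).
Now (vii) and (ix) have their prerequisites met. (vii) is listed earlier, so (vii) next.
(i) and (ii) now also ready, so the ready set is {(i), (ii), (ix)}; (i) is listed earlier → (i).
Ready: (ii) and (ix). (ii) is listed earlier → (ii).
Ready: (iv) and (ix). (iv) is listed earlier → (iv).
(v) and (vi) now also ready, so the ready set is {(v), (vi), (ix)}; (v) is listed earlier → (v).
Now (vi) and (ix) have their prerequisites met. (vi) is listed earlier, so (vi) next.
(ix) needed (iii), now all done → (ix).
That leaves (viii) as the only ready step → (viii).

(x), (iii), (vii), (i), (ii), (iv), (v), (vi), (ix), (viii)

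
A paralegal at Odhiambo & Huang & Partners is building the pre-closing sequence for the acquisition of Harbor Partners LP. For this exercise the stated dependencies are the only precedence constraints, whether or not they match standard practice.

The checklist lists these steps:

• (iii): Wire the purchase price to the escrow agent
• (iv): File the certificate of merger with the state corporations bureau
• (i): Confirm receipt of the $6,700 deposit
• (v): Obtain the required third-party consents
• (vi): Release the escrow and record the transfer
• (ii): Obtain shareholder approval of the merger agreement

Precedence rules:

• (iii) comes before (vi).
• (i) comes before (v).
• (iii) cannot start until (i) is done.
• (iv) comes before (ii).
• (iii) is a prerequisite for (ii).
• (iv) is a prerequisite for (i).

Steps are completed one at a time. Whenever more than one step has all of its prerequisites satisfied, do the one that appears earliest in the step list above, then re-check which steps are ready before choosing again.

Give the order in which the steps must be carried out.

(iv) is the only step with nothing outstanding, so it goes first.
(i) needed (iv), now all done → (i).
Ready: (iii) and (v). (iii) is listed earlier → (iii).
(vi) and (ii) now also ready, so the ready set is {(v), (vi), (ii)}; (v) is listed earlier → (v).
Ready: (vi) and (ii). (vi) is listed earlier → (vi).
(ii) needed (iii) and (iv), now all done → (ii).

(iv), (i), (iii), (v), (vi), (ii)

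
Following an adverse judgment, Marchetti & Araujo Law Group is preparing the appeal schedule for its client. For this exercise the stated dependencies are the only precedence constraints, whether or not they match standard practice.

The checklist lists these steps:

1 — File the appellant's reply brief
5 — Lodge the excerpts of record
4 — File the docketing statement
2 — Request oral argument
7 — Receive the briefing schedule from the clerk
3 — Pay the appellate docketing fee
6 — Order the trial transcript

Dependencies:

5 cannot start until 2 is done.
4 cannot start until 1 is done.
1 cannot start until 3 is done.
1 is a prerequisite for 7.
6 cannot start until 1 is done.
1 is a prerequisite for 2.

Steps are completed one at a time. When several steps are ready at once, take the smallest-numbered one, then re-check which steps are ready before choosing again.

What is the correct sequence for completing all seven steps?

3 has no prerequisites → 3 first.
1 needed 3, now all done → 1.
Now 2, 4, 6 and 7 have their prerequisites met. 2 has the earlier label, so 2 next.
Now 4, 5, 6 and 7 have their prerequisites met. 4 has the earlier label, so 4 next.
5, 6 and 7 are all available; 5 has the earlier label → 5.
Ready: 6 and 7. 6 has the earlier label → 6.
7 needed 1, now all done → 7.

3, 1, 2, 4, 5, 6, 7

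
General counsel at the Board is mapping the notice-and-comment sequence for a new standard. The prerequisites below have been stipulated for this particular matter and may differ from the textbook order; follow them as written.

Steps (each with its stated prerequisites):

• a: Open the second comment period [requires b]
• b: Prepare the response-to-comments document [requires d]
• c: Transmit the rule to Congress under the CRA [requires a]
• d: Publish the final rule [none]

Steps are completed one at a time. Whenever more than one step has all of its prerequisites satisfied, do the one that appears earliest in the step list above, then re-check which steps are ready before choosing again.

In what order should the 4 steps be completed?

Only d has no prerequisites, so it is first.
Next only b has its prerequisites met → b.
a is the only step now ready → a.
Next only c has its prerequisites met → c.

d b a c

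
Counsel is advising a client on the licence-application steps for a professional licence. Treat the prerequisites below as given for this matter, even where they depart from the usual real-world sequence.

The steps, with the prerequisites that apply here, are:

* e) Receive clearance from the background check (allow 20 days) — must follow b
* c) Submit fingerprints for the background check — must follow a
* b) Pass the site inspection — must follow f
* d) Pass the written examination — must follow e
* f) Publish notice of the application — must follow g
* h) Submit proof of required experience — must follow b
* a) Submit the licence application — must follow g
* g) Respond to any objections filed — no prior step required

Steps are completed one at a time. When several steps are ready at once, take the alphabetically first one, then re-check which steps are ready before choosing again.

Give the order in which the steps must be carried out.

Only g has no prerequisites, so it is first.
Now a and f have their prerequisites met. a has the earlier label, so a next.
c and f are both available; c has the earlier label → c.
f needed g, now all done → f.
b needed f, now all done → b.
Now e and h have their prerequisites met. e has the earlier label, so e next.
Ready: d and h. d has the earlier label → d.
h needed b, now all done → h.

g, a, c, f, b, e, d, h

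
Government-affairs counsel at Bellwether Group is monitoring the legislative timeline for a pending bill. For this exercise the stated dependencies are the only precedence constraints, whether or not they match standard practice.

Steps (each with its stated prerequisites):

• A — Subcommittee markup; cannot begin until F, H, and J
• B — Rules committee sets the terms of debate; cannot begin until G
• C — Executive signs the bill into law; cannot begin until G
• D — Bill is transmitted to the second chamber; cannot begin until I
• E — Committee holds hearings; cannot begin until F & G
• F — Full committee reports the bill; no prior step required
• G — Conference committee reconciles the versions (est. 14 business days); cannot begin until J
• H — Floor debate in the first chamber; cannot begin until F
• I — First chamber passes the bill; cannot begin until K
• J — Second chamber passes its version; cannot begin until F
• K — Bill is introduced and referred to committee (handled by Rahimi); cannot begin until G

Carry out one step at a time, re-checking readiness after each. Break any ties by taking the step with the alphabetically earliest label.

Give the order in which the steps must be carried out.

F, H, J, A, G, B, C, E, K, I, D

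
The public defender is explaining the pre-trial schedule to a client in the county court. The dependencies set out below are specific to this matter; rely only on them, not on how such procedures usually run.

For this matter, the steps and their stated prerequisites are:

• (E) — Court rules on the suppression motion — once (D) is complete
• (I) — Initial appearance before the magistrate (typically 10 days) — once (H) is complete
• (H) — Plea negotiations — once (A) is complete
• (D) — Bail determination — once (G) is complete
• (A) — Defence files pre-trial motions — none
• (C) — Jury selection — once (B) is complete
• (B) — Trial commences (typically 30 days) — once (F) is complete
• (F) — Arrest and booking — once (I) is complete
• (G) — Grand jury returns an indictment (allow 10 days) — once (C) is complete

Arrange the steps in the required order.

(A), (H), (I), (F), (B), (C), (G), (D), (E)

Only (A) has no prerequisites, so it is first.
(H) is the only step now ready → (H).
(I) needed (H), now all done → (I).
(F) needed (I), now all done → (F).
(B) needed (F), now all done → (B).
(C) needed (B), now all done → (C).
Next only (G) has its prerequisites met → (G).
That leaves (D) as the only ready step → (D).
(E) needed (D), now all done → (E).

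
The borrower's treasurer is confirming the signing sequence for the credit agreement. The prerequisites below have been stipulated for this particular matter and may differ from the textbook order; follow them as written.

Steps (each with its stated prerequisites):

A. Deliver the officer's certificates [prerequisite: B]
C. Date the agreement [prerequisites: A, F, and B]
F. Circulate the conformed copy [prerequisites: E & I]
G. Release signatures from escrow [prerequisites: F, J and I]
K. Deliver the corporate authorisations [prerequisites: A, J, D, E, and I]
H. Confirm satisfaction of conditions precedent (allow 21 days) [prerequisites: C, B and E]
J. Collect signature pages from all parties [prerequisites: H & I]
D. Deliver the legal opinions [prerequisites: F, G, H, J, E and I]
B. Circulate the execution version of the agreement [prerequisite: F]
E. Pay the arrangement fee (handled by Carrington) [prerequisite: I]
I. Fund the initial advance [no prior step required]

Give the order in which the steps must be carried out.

I, E, F, B, A, C, H, J, G, D, K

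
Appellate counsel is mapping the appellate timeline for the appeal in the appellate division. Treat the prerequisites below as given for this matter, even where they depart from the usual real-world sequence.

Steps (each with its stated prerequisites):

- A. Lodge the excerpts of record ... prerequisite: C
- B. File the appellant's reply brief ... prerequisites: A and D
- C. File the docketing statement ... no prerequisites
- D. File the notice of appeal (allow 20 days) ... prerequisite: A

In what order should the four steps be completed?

C → A → D → B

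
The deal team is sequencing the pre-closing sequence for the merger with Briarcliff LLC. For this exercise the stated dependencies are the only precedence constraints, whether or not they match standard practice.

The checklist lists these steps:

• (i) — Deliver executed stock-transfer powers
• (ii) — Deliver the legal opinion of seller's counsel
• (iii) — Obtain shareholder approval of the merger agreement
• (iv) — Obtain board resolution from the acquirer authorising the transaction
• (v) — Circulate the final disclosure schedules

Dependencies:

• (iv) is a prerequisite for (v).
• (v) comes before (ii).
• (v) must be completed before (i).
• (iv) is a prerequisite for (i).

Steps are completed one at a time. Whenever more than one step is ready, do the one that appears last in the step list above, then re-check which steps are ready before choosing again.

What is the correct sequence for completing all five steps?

(iv) and (iii) have no prerequisites; (iv) is listed later, so (iv) is first.
Now (v) and (iii) have their prerequisites met. (v) is listed later, so (v) next.
Ready: (iii), (ii) and (i). (iii) is listed later → (iii).
(ii) and (i) are both available; (ii) is listed later → (ii).
Next only (i) has its prerequisites met → (i).

(iv), (v), (iii), (ii), (i)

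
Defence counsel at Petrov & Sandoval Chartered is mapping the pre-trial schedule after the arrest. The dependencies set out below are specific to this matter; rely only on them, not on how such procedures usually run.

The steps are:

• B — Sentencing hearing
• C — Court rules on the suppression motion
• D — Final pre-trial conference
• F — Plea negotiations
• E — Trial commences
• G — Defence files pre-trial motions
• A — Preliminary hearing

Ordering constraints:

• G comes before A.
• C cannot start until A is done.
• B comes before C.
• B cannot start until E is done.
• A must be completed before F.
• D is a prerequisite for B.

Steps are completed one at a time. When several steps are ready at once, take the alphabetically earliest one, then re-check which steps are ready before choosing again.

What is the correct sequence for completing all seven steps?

Nothing is required for D, E and G. D has the earlier label → D first.
Ready: E and G. E has the earlier label → E.
Ready: B and G. B has the earlier label → B.
Next only G has its prerequisites met → G.
A needed G, now all done → A.
Ready: C and F. C has the earlier label → C.
F is the only step now ready → F.

D → E → B → G → A → C → F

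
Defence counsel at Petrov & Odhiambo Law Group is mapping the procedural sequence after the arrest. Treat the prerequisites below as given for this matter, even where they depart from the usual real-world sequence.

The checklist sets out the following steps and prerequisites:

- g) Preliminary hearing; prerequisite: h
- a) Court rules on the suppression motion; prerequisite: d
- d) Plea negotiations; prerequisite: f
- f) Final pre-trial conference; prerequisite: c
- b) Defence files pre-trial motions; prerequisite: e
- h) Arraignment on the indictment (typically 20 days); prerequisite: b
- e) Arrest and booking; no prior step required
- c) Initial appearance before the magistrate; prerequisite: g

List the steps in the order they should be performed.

e, b, h, g, c, f, d, a

Only e has no prerequisites, so it is first.
b needed e, now all done → b.
h needed b, now all done → h.
g needed h, now all done → g.
That leaves c as the only ready step → c.
f needed c, now all done → f.
d needed f, now all done → d.
Next only a has its prerequisites met → a.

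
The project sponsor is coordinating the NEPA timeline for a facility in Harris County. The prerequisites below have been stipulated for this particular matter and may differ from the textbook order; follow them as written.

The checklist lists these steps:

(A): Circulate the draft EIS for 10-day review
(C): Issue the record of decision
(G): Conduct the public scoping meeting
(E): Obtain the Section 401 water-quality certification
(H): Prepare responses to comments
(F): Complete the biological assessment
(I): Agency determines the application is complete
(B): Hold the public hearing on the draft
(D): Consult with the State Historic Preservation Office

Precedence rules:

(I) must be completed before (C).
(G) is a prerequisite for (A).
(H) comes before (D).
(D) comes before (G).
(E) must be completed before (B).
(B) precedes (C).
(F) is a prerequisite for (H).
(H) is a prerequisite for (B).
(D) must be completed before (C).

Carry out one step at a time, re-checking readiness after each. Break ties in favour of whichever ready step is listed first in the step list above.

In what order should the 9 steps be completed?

(E) → (F) → (H) → (I) → (B) → (D) → (C) → (G) → (A)

(E), (F) and (I) have no prerequisites; (E) is listed earlier, so (E) is first.
(F) and (I) are both available; (F) is listed earlier → (F).
Ready: (H) and (I). (H) is listed earlier → (H).
Now (I), (B) and (D) have their prerequisites met. (I) is listed earlier, so (I) next.
Now (B) and (D) have their prerequisites met. (B) is listed earlier, so (B) next.
(D) needed (H), now all done → (D).
Ready: (C) and (G). (C) is listed earlier → (C).
(G) needed (D), now all done → (G).
That leaves (A) as the only ready step → (A).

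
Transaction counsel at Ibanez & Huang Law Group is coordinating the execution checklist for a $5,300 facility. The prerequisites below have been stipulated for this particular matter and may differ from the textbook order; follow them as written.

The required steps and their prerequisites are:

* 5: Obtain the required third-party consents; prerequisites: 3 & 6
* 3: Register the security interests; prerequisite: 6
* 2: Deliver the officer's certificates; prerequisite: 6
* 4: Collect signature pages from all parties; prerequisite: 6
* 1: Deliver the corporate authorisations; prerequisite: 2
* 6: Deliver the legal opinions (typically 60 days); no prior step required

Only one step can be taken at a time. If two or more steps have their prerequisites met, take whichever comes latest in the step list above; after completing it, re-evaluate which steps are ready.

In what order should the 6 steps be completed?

Only 6 has no prerequisites, so it is first.
Now 4, 2 and 3 have their prerequisites met. 4 is listed later, so 4 next.
Ready: 2 and 3. 2 is listed later → 2.
Ready: 1 and 3. 1 is listed later → 1.
Next only 3 has its prerequisites met → 3.
5 needed 6 and 3, now all done → 5.

6 4 2 1 3 5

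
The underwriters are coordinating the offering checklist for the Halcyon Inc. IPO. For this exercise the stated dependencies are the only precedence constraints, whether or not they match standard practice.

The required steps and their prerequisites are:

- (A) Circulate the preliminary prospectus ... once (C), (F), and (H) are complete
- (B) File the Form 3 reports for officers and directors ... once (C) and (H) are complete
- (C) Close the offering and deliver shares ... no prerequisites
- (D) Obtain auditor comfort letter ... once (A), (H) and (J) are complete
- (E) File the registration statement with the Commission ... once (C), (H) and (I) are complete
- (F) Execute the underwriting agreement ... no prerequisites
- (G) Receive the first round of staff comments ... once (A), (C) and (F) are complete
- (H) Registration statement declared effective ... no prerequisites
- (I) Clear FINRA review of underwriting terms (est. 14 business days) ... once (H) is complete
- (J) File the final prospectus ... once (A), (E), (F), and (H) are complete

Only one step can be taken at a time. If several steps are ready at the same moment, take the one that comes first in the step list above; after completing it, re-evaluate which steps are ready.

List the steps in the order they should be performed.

(C), (F), (H), (A), (B), (G), (I), (E), (J), (D)

(C), (F) and (H) have no prerequisites; (C) is listed earlier, so (C) is first.
Now (F) and (H) have their prerequisites met. (F) is listed earlier, so (F) next.
(H) is the only step now ready → (H).
Now (A), (B) and (I) have their prerequisites met. (A) is listed earlier, so (A) next.
(G) now also ready, so the ready set is {(B), (G), (I)}; (B) is listed earlier → (B).
Ready: (G) and (I). (G) is listed earlier → (G).
(I) needed (H), now all done → (I).
(E) is the only step now ready → (E).
(J) needed (A), (E), (F) and (H), now all done → (J).
(D) needed (A), (H) and (J), now all done → (D).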